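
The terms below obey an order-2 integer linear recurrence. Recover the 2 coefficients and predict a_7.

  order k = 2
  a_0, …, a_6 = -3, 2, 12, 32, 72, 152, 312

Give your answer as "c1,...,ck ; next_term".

3,-2 ; 632

  a_2 = 3·2 + -2·-3 = 12
  a_3 = 3·12 + -2·2 = 32
  a_4 = 3·32 + -2·12 = 72
  a_5 = 3·72 + -2·32 = 152
  a_6 = 3·152 + -2·72 = 312
  a_7 = 3·312 + -2·152 = 632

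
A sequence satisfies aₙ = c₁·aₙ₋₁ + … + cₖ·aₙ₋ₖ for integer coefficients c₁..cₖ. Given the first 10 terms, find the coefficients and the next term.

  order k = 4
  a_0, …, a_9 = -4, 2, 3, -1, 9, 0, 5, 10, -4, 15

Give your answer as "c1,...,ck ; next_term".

  a_4 = 0·-1 + 1·3 + 1·2 + -1·-4 = 9
  a_5 = 0·9 + 1·-1 + 1·3 + -1·2 = 0
  a_6 = 0·0 + 1·9 + 1·-1 + -1·3 = 5
  a_7 = 0·5 + 1·0 + 1·9 + -1·-1 = 10
  a_8 = 0·10 + 1·5 + 1·0 + -1·9 = -4
  a_9 = 0·-4 + 1·10 + 1·5 + -1·0 = 15
  a_10 = 0·15 + 1·-4 + 1·10 + -1·5 = 1

0,1,1,-1 ; 1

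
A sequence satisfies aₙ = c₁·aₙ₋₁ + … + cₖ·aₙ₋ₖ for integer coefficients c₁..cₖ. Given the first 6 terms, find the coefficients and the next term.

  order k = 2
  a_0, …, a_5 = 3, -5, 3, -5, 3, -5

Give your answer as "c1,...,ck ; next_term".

  a_2 = 0·-5 + 1·3 = 3
  a_3 = 0·3 + 1·-5 = -5
  a_4 = 0·-5 + 1·3 = 3
  a_5 = 0·3 + 1·-5 = -5
  a_6 = 0·-5 + 1·3 = 3

0,1 ; 3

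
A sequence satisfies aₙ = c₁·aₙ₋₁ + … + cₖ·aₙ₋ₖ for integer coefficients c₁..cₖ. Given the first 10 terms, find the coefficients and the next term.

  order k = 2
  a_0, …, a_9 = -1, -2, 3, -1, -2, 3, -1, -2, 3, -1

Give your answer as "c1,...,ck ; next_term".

-1,-1 ; -2

  a_2 = -1·-2 + -1·-1 = 3
  a_3 = -1·3 + -1·-2 = -1
  a_4 = -1·-1 + -1·3 = -2
  a_5 = -1·-2 + -1·-1 = 3
  a_6 = -1·3 + -1·-2 = -1
  a_7 = -1·-1 + -1·3 = -2
  a_8 = -1·-2 + -1·-1 = 3
  a_9 = -1·3 + -1·-2 = -1
  a_10 = -1·-1 + -1·3 = -2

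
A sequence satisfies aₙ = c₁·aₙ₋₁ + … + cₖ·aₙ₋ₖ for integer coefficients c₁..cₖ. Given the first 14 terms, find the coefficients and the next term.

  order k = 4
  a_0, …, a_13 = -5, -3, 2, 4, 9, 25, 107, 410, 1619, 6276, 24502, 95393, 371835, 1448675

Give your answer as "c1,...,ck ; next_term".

  a_4 = 3·4 + 4·2 + -3·-3 + 4·-5 = 9
  a_5 = 3·9 + 4·4 + -3·2 + 4·-3 = 25
  a_6 = 3·25 + 4·9 + -3·4 + 4·2 = 107
  a_7 = 3·107 + 4·25 + -3·9 + 4·4 = 410
  a_8 = 3·410 + 4·107 + -3·25 + 4·9 = 1619
  a_9 = 3·1619 + 4·410 + -3·107 + 4·25 = 6276
  a_10 = 3·6276 + 4·1619 + -3·410 + 4·107 = 24502
  a_11 = 3·24502 + 4·6276 + -3·1619 + 4·410 = 95393
  a_12 = 3·95393 + 4·24502 + -3·6276 + 4·1619 = 371835
  a_13 = 3·371835 + 4·95393 + -3·24502 + 4·6276 = 1448675
  a_14 = 3·1448675 + 4·371835 + -3·95393 + 4·24502 = 5645194

3,4,-3,4 ; 5645194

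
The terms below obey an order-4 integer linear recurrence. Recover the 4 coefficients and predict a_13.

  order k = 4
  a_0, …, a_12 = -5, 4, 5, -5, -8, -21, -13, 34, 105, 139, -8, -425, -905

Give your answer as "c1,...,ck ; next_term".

1,-1,-2,-2 ; -742

  a_4 = 1·-5 + -1·5 + -2·4 + -2·-5 = -8
  a_5 = 1·-8 + -1·-5 + -2·5 + -2·4 = -21
  a_6 = 1·-21 + -1·-8 + -2·-5 + -2·5 = -13
  a_7 = 1·-13 + -1·-21 + -2·-8 + -2·-5 = 34
  a_8 = 1·34 + -1·-13 + -2·-21 + -2·-8 = 105
  a_9 = 1·105 + -1·34 + -2·-13 + -2·-21 = 139
  a_10 = 1·139 + -1·105 + -2·34 + -2·-13 = -8
  a_11 = 1·-8 + -1·139 + -2·105 + -2·34 = -425
  a_12 = 1·-425 + -1·-8 + -2·139 + -2·105 = -905
  a_13 = 1·-905 + -1·-425 + -2·-8 + -2·139 = -742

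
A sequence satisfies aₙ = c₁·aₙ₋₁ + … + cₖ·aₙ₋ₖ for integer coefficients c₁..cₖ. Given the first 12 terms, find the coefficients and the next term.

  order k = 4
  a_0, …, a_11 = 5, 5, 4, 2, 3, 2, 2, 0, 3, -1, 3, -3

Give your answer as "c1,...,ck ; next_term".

  a_4 = -1·2 + 0·4 + 0·5 + 1·5 = 3
  a_5 = -1·3 + 0·2 + 0·4 + 1·5 = 2
  a_6 = -1·2 + 0·3 + 0·2 + 1·4 = 2
  a_7 = -1·2 + 0·2 + 0·3 + 1·2 = 0
  a_8 = -1·0 + 0·2 + 0·2 + 1·3 = 3
  a_9 = -1·3 + 0·0 + 0·2 + 1·2 = -1
  a_10 = -1·-1 + 0·3 + 0·0 + 1·2 = 3
  a_11 = -1·3 + 0·-1 + 0·3 + 1·0 = -3
  a_12 = -1·-3 + 0·3 + 0·-1 + 1·3 = 6

-1,0,0,1 ; 6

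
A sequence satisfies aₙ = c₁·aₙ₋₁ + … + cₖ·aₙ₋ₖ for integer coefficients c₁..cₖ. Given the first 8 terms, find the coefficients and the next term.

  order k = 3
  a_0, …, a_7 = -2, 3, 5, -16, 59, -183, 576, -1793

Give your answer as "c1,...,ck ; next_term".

  a_3 = -3·5 + 1·3 + 2·-2 = -16
  a_4 = -3·-16 + 1·5 + 2·3 = 59
  a_5 = -3·59 + 1·-16 + 2·5 = -183
  a_6 = -3·-183 + 1·59 + 2·-16 = 576
  a_7 = -3·576 + 1·-183 + 2·59 = -1793
  a_8 = -3·-1793 + 1·576 + 2·-183 = 5589

-3,1,2 ; 5589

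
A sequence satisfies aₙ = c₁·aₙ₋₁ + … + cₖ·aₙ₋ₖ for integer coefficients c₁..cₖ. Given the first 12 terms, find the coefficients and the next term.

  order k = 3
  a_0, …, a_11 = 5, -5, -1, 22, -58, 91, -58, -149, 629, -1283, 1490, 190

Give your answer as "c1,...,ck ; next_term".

  a_3 = -2·-1 + -1·-5 + 3·5 = 22
  a_4 = -2·22 + -1·-1 + 3·-5 = -58
  a_5 = -2·-58 + -1·22 + 3·-1 = 91
  a_6 = -2·91 + -1·-58 + 3·22 = -58
  a_7 = -2·-58 + -1·91 + 3·-58 = -149
  a_8 = -2·-149 + -1·-58 + 3·91 = 629
  a_9 = -2·629 + -1·-149 + 3·-58 = -1283
  a_10 = -2·-1283 + -1·629 + 3·-149 = 1490
  a_11 = -2·1490 + -1·-1283 + 3·629 = 190
  a_12 = -2·190 + -1·1490 + 3·-1283 = -5719

-2,-1,3 ; -5719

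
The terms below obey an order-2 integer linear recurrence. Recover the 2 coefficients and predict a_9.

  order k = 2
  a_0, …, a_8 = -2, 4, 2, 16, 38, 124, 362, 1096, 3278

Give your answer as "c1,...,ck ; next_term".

2,3 ; 9844

  a_2 = 2·4 + 3·-2 = 2
  a_3 = 2·2 + 3·4 = 16
  a_4 = 2·16 + 3·2 = 38
  a_5 = 2·38 + 3·16 = 124
  a_6 = 2·124 + 3·38 = 362
  a_7 = 2·362 + 3·124 = 1096
  a_8 = 2·1096 + 3·362 = 3278
  a_9 = 2·3278 + 3·1096 = 9844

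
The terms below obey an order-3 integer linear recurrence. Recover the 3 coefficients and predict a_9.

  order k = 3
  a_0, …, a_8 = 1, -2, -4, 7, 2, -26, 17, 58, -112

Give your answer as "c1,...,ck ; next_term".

0,-2,3 ; -65

  a_3 = 0·-4 + -2·-2 + 3·1 = 7
  a_4 = 0·7 + -2·-4 + 3·-2 = 2
  a_5 = 0·2 + -2·7 + 3·-4 = -26
  a_6 = 0·-26 + -2·2 + 3·7 = 17
  a_7 = 0·17 + -2·-26 + 3·2 = 58
  a_8 = 0·58 + -2·17 + 3·-26 = -112
  a_9 = 0·-112 + -2·58 + 3·17 = -65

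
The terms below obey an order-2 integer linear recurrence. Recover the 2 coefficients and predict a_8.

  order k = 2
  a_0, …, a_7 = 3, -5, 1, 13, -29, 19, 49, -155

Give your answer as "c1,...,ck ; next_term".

-2,-3 ; 163

  a_2 = -2·-5 + -3·3 = 1
  a_3 = -2·1 + -3·-5 = 13
  a_4 = -2·13 + -3·1 = -29
  a_5 = -2·-29 + -3·13 = 19
  a_6 = -2·19 + -3·-29 = 49
  a_7 = -2·49 + -3·19 = -155
  a_8 = -2·-155 + -3·49 = 163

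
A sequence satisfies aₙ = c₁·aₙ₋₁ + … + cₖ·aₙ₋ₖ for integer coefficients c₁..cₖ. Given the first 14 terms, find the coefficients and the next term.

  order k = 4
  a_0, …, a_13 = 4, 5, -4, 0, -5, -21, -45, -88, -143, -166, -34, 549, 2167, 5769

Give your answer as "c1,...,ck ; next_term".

3,-2,-1,-2 ; 12492

  a_4 = 3·0 + -2·-4 + -1·5 + -2·4 = -5
  a_5 = 3·-5 + -2·0 + -1·-4 + -2·5 = -21
  a_6 = 3·-21 + -2·-5 + -1·0 + -2·-4 = -45
  a_7 = 3·-45 + -2·-21 + -1·-5 + -2·0 = -88
  a_8 = 3·-88 + -2·-45 + -1·-21 + -2·-5 = -143
  a_9 = 3·-143 + -2·-88 + -1·-45 + -2·-21 = -166
  a_10 = 3·-166 + -2·-143 + -1·-88 + -2·-45 = -34
  a_11 = 3·-34 + -2·-166 + -1·-143 + -2·-88 = 549
  a_12 = 3·549 + -2·-34 + -1·-166 + -2·-143 = 2167
  a_13 = 3·2167 + -2·549 + -1·-34 + -2·-166 = 5769
  a_14 = 3·5769 + -2·2167 + -1·549 + -2·-34 = 12492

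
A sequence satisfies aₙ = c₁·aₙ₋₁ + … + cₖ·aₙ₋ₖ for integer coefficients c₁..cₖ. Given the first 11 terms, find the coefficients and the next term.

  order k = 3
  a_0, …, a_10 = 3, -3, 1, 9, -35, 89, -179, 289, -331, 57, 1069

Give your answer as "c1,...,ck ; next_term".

  a_3 = -3·1 + -2·-3 + 2·3 = 9
  a_4 = -3·9 + -2·1 + 2·-3 = -35
  a_5 = -3·-35 + -2·9 + 2·1 = 89
  a_6 = -3·89 + -2·-35 + 2·9 = -179
  a_7 = -3·-179 + -2·89 + 2·-35 = 289
  a_8 = -3·289 + -2·-179 + 2·89 = -331
  a_9 = -3·-331 + -2·289 + 2·-179 = 57
  a_10 = -3·57 + -2·-331 + 2·289 = 1069
  a_11 = -3·1069 + -2·57 + 2·-331 = -3983

-3,-2,2 ; -3983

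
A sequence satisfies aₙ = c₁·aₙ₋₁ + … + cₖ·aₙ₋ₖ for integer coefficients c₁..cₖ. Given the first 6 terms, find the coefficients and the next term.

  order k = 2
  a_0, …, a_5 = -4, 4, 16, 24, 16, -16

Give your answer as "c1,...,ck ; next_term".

2,-2 ; -64

  a_2 = 2·4 + -2·-4 = 16
  a_3 = 2·16 + -2·4 = 24
  a_4 = 2·24 + -2·16 = 16
  a_5 = 2·16 + -2·24 = -16
  a_6 = 2·-16 + -2·16 = -64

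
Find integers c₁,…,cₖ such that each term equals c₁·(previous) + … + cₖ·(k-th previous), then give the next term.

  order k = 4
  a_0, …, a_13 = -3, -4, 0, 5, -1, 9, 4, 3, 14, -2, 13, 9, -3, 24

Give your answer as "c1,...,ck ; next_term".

0,1,1,-1 ; -7

  a_4 = 0·5 + 1·0 + 1·-4 + -1·-3 = -1
  a_5 = 0·-1 + 1·5 + 1·0 + -1·-4 = 9
  a_6 = 0·9 + 1·-1 + 1·5 + -1·0 = 4
  a_7 = 0·4 + 1·9 + 1·-1 + -1·5 = 3
  a_8 = 0·3 + 1·4 + 1·9 + -1·-1 = 14
  a_9 = 0·14 + 1·3 + 1·4 + -1·9 = -2
  a_10 = 0·-2 + 1·14 + 1·3 + -1·4 = 13
  a_11 = 0·13 + 1·-2 + 1·14 + -1·3 = 9
  a_12 = 0·9 + 1·13 + 1·-2 + -1·14 = -3
  a_13 = 0·-3 + 1·9 + 1·13 + -1·-2 = 24
  a_14 = 0·24 + 1·-3 + 1·9 + -1·13 = -7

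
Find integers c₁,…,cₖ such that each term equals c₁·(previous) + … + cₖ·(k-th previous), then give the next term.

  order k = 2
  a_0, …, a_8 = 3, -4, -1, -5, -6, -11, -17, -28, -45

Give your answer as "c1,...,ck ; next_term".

  a_2 = 1·-4 + 1·3 = -1
  a_3 = 1·-1 + 1·-4 = -5
  a_4 = 1·-5 + 1·-1 = -6
  a_5 = 1·-6 + 1·-5 = -11
  a_6 = 1·-11 + 1·-6 = -17
  a_7 = 1·-17 + 1·-11 = -28
  a_8 = 1·-28 + 1·-17 = -45
  a_9 = 1·-45 + 1·-28 = -73

1,1 ; -73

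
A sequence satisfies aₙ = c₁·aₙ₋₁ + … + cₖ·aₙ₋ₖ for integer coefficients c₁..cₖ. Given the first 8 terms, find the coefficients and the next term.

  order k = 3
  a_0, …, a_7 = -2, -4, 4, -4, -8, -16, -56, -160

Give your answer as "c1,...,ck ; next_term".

  a_3 = 2·4 + 2·-4 + 2·-2 = -4
  a_4 = 2·-4 + 2·4 + 2·-4 = -8
  a_5 = 2·-8 + 2·-4 + 2·4 = -16
  a_6 = 2·-16 + 2·-8 + 2·-4 = -56
  a_7 = 2·-56 + 2·-16 + 2·-8 = -160
  a_8 = 2·-160 + 2·-56 + 2·-16 = -464

2,2,2 ; -464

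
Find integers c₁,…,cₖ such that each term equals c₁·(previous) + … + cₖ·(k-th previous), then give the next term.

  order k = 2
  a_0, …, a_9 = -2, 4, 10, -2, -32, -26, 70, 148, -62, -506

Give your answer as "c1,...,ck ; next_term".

1,-3 ; -320

  a_2 = 1·4 + -3·-2 = 10
  a_3 = 1·10 + -3·4 = -2
  a_4 = 1·-2 + -3·10 = -32
  a_5 = 1·-32 + -3·-2 = -26
  a_6 = 1·-26 + -3·-32 = 70
  a_7 = 1·70 + -3·-26 = 148
  a_8 = 1·148 + -3·70 = -62
  a_9 = 1·-62 + -3·148 = -506
  a_10 = 1·-506 + -3·-62 = -320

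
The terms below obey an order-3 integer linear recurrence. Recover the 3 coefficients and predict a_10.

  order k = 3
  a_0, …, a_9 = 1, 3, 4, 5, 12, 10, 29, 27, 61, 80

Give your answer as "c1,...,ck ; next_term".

  a_3 = -1·4 + 2·3 + 3·1 = 5
  a_4 = -1·5 + 2·4 + 3·3 = 12
  a_5 = -1·12 + 2·5 + 3·4 = 10
  a_6 = -1·10 + 2·12 + 3·5 = 29
  a_7 = -1·29 + 2·10 + 3·12 = 27
  a_8 = -1·27 + 2·29 + 3·10 = 61
  a_9 = -1·61 + 2·27 + 3·29 = 80
  a_10 = -1·80 + 2·61 + 3·27 = 123

-1,2,3 ; 123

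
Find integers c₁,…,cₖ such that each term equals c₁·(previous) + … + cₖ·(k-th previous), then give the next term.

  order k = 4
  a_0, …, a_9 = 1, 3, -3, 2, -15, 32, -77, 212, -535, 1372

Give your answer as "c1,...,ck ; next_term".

  a_4 = -2·2 + 1·-3 + -2·3 + -2·1 = -15
  a_5 = -2·-15 + 1·2 + -2·-3 + -2·3 = 32
  a_6 = -2·32 + 1·-15 + -2·2 + -2·-3 = -77
  a_7 = -2·-77 + 1·32 + -2·-15 + -2·2 = 212
  a_8 = -2·212 + 1·-77 + -2·32 + -2·-15 = -535
  a_9 = -2·-535 + 1·212 + -2·-77 + -2·32 = 1372
  a_10 = -2·1372 + 1·-535 + -2·212 + -2·-77 = -3549

-2,1,-2,-2 ; -3549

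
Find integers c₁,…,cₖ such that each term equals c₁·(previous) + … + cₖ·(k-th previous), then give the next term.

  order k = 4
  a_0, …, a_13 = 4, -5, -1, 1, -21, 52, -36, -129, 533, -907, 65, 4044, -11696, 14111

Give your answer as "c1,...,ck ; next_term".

  a_4 = -2·1 + -3·-1 + 2·-5 + -3·4 = -21
  a_5 = -2·-21 + -3·1 + 2·-1 + -3·-5 = 52
  a_6 = -2·52 + -3·-21 + 2·1 + -3·-1 = -36
  a_7 = -2·-36 + -3·52 + 2·-21 + -3·1 = -129
  a_8 = -2·-129 + -3·-36 + 2·52 + -3·-21 = 533
  a_9 = -2·533 + -3·-129 + 2·-36 + -3·52 = -907
  a_10 = -2·-907 + -3·533 + 2·-129 + -3·-36 = 65
  a_11 = -2·65 + -3·-907 + 2·533 + -3·-129 = 4044
  a_12 = -2·4044 + -3·65 + 2·-907 + -3·533 = -11696
  a_13 = -2·-11696 + -3·4044 + 2·65 + -3·-907 = 14111
  a_14 = -2·14111 + -3·-11696 + 2·4044 + -3·65 = 14759

-2,-3,2,-3 ; 14759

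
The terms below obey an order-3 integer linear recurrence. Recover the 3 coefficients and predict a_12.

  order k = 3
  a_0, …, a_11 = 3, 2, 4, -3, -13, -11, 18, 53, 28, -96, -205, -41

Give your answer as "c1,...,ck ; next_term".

1,-2,-1 ; 465

  a_3 = 1·4 + -2·2 + -1·3 = -3
  a_4 = 1·-3 + -2·4 + -1·2 = -13
  a_5 = 1·-13 + -2·-3 + -1·4 = -11
  a_6 = 1·-11 + -2·-13 + -1·-3 = 18
  a_7 = 1·18 + -2·-11 + -1·-13 = 53
  a_8 = 1·53 + -2·18 + -1·-11 = 28
  a_9 = 1·28 + -2·53 + -1·18 = -96
  a_10 = 1·-96 + -2·28 + -1·53 = -205
  a_11 = 1·-205 + -2·-96 + -1·28 = -41
  a_12 = 1·-41 + -2·-205 + -1·-96 = 465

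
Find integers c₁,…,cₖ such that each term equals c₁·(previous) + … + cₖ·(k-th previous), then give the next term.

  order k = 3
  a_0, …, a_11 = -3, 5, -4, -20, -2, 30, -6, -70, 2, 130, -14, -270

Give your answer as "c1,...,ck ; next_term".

1,-2,2 ; 18

  a_3 = 1·-4 + -2·5 + 2·-3 = -20
  a_4 = 1·-20 + -2·-4 + 2·5 = -2
  a_5 = 1·-2 + -2·-20 + 2·-4 = 30
  a_6 = 1·30 + -2·-2 + 2·-20 = -6
  a_7 = 1·-6 + -2·30 + 2·-2 = -70
  a_8 = 1·-70 + -2·-6 + 2·30 = 2
  a_9 = 1·2 + -2·-70 + 2·-6 = 130
  a_10 = 1·130 + -2·2 + 2·-70 = -14
  a_11 = 1·-14 + -2·130 + 2·2 = -270
  a_12 = 1·-270 + -2·-14 + 2·130 = 18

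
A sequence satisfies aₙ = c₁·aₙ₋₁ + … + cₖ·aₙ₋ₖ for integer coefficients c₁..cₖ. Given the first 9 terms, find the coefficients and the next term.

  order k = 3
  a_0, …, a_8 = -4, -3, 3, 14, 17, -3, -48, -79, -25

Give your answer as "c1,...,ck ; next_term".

  a_3 = 1·3 + -1·-3 + -2·-4 = 14
  a_4 = 1·14 + -1·3 + -2·-3 = 17
  a_5 = 1·17 + -1·14 + -2·3 = -3
  a_6 = 1·-3 + -1·17 + -2·14 = -48
  a_7 = 1·-48 + -1·-3 + -2·17 = -79
  a_8 = 1·-79 + -1·-48 + -2·-3 = -25
  a_9 = 1·-25 + -1·-79 + -2·-48 = 150

1,-1,-2 ; 150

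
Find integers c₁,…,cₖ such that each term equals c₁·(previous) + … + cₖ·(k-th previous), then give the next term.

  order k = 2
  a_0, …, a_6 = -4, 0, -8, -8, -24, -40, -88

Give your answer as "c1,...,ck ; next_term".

1,2 ; -168

  a_2 = 1·0 + 2·-4 = -8
  a_3 = 1·-8 + 2·0 = -8
  a_4 = 1·-8 + 2·-8 = -24
  a_5 = 1·-24 + 2·-8 = -40
  a_6 = 1·-40 + 2·-24 = -88
  a_7 = 1·-88 + 2·-40 = -168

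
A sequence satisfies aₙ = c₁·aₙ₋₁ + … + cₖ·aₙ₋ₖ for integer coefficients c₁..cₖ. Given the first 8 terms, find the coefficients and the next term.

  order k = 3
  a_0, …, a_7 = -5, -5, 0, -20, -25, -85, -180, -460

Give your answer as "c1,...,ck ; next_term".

1,3,1 ; -1085

  a_3 = 1·0 + 3·-5 + 1·-5 = -20
  a_4 = 1·-20 + 3·0 + 1·-5 = -25
  a_5 = 1·-25 + 3·-20 + 1·0 = -85
  a_6 = 1·-85 + 3·-25 + 1·-20 = -180
  a_7 = 1·-180 + 3·-85 + 1·-25 = -460
  a_8 = 1·-460 + 3·-180 + 1·-85 = -1085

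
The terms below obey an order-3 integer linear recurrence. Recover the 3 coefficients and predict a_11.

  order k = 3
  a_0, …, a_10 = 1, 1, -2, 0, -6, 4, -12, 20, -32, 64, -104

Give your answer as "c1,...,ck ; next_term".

0,2,-2 ; 192

  a_3 = 0·-2 + 2·1 + -2·1 = 0
  a_4 = 0·0 + 2·-2 + -2·1 = -6
  a_5 = 0·-6 + 2·0 + -2·-2 = 4
  a_6 = 0·4 + 2·-6 + -2·0 = -12
  a_7 = 0·-12 + 2·4 + -2·-6 = 20
  a_8 = 0·20 + 2·-12 + -2·4 = -32
  a_9 = 0·-32 + 2·20 + -2·-12 = 64
  a_10 = 0·64 + 2·-32 + -2·20 = -104
  a_11 = 0·-104 + 2·64 + -2·-32 = 192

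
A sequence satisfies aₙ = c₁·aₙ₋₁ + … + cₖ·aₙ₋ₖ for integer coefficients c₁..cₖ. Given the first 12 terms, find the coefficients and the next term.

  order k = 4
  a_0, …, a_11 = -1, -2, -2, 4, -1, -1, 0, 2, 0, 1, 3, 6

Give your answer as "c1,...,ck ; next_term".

1,1,1,1 ; 10

  a_4 = 1·4 + 1·-2 + 1·-2 + 1·-1 = -1
  a_5 = 1·-1 + 1·4 + 1·-2 + 1·-2 = -1
  a_6 = 1·-1 + 1·-1 + 1·4 + 1·-2 = 0
  a_7 = 1·0 + 1·-1 + 1·-1 + 1·4 = 2
  a_8 = 1·2 + 1·0 + 1·-1 + 1·-1 = 0
  a_9 = 1·0 + 1·2 + 1·0 + 1·-1 = 1
  a_10 = 1·1 + 1·0 + 1·2 + 1·0 = 3
  a_11 = 1·3 + 1·1 + 1·0 + 1·2 = 6
  a_12 = 1·6 + 1·3 + 1·1 + 1·0 = 10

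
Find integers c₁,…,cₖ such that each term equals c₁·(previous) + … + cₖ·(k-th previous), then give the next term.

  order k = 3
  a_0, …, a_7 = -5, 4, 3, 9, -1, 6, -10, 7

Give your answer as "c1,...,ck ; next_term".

0,1,-1 ; -16

  a_3 = 0·3 + 1·4 + -1·-5 = 9
  a_4 = 0·9 + 1·3 + -1·4 = -1
  a_5 = 0·-1 + 1·9 + -1·3 = 6
  a_6 = 0·6 + 1·-1 + -1·9 = -10
  a_7 = 0·-10 + 1·6 + -1·-1 = 7
  a_8 = 0·7 + 1·-10 + -1·6 = -16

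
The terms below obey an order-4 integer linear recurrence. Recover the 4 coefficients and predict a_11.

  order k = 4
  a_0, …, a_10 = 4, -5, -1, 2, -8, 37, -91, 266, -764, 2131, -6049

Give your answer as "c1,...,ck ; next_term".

-2,2,-2,-3 ; 17090

  a_4 = -2·2 + 2·-1 + -2·-5 + -3·4 = -8
  a_5 = -2·-8 + 2·2 + -2·-1 + -3·-5 = 37
  a_6 = -2·37 + 2·-8 + -2·2 + -3·-1 = -91
  a_7 = -2·-91 + 2·37 + -2·-8 + -3·2 = 266
  a_8 = -2·266 + 2·-91 + -2·37 + -3·-8 = -764
  a_9 = -2·-764 + 2·266 + -2·-91 + -3·37 = 2131
  a_10 = -2·2131 + 2·-764 + -2·266 + -3·-91 = -6049
  a_11 = -2·-6049 + 2·2131 + -2·-764 + -3·266 = 17090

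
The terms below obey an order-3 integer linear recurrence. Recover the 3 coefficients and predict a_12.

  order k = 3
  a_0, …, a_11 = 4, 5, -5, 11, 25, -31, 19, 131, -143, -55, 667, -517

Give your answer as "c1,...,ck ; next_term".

  a_3 = 0·-5 + -1·5 + 4·4 = 11
  a_4 = 0·11 + -1·-5 + 4·5 = 25
  a_5 = 0·25 + -1·11 + 4·-5 = -31
  a_6 = 0·-31 + -1·25 + 4·11 = 19
  a_7 = 0·19 + -1·-31 + 4·25 = 131
  a_8 = 0·131 + -1·19 + 4·-31 = -143
  a_9 = 0·-143 + -1·131 + 4·19 = -55
  a_10 = 0·-55 + -1·-143 + 4·131 = 667
  a_11 = 0·667 + -1·-55 + 4·-143 = -517
  a_12 = 0·-517 + -1·667 + 4·-55 = -887

0,-1,4 ; -887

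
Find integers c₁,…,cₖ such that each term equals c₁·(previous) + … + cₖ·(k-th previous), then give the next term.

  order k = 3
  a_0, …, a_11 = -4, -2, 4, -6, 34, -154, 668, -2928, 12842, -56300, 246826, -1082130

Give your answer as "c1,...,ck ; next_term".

-4,1,-3 ; 4744246

  a_3 = -4·4 + 1·-2 + -3·-4 = -6
  a_4 = -4·-6 + 1·4 + -3·-2 = 34
  a_5 = -4·34 + 1·-6 + -3·4 = -154
  a_6 = -4·-154 + 1·34 + -3·-6 = 668
  a_7 = -4·668 + 1·-154 + -3·34 = -2928
  a_8 = -4·-2928 + 1·668 + -3·-154 = 12842
  a_9 = -4·12842 + 1·-2928 + -3·668 = -56300
  a_10 = -4·-56300 + 1·12842 + -3·-2928 = 246826
  a_11 = -4·246826 + 1·-56300 + -3·12842 = -1082130
  a_12 = -4·-1082130 + 1·246826 + -3·-56300 = 4744246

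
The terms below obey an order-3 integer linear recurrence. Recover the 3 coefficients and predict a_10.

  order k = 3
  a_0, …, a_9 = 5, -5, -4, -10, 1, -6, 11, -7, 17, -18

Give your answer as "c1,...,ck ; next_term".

0,1,-1 ; 24

  a_3 = 0·-4 + 1·-5 + -1·5 = -10
  a_4 = 0·-10 + 1·-4 + -1·-5 = 1
  a_5 = 0·1 + 1·-10 + -1·-4 = -6
  a_6 = 0·-6 + 1·1 + -1·-10 = 11
  a_7 = 0·11 + 1·-6 + -1·1 = -7
  a_8 = 0·-7 + 1·11 + -1·-6 = 17
  a_9 = 0·17 + 1·-7 + -1·11 = -18
  a_10 = 0·-18 + 1·17 + -1·-7 = 24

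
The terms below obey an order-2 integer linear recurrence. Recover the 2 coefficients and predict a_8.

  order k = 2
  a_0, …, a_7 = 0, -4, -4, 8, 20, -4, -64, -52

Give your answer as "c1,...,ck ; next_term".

1,-3 ; 140

  a_2 = 1·-4 + -3·0 = -4
  a_3 = 1·-4 + -3·-4 = 8
  a_4 = 1·8 + -3·-4 = 20
  a_5 = 1·20 + -3·8 = -4
  a_6 = 1·-4 + -3·20 = -64
  a_7 = 1·-64 + -3·-4 = -52
  a_8 = 1·-52 + -3·-64 = 140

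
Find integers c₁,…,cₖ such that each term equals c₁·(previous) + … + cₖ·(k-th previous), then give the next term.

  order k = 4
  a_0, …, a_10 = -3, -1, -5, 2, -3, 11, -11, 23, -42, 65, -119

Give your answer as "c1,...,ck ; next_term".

  a_4 = -1·2 + 1·-5 + -1·-1 + -1·-3 = -3
  a_5 = -1·-3 + 1·2 + -1·-5 + -1·-1 = 11
  a_6 = -1·11 + 1·-3 + -1·2 + -1·-5 = -11
  a_7 = -1·-11 + 1·11 + -1·-3 + -1·2 = 23
  a_8 = -1·23 + 1·-11 + -1·11 + -1·-3 = -42
  a_9 = -1·-42 + 1·23 + -1·-11 + -1·11 = 65
  a_10 = -1·65 + 1·-42 + -1·23 + -1·-11 = -119
  a_11 = -1·-119 + 1·65 + -1·-42 + -1·23 = 203

-1,1,-1,-1 ; 203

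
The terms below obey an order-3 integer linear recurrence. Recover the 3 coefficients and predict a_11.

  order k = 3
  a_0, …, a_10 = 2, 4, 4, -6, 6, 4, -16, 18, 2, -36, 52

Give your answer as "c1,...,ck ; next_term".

-1,-1,1 ; -14

  a_3 = -1·4 + -1·4 + 1·2 = -6
  a_4 = -1·-6 + -1·4 + 1·4 = 6
  a_5 = -1·6 + -1·-6 + 1·4 = 4
  a_6 = -1·4 + -1·6 + 1·-6 = -16
  a_7 = -1·-16 + -1·4 + 1·6 = 18
  a_8 = -1·18 + -1·-16 + 1·4 = 2
  a_9 = -1·2 + -1·18 + 1·-16 = -36
  a_10 = -1·-36 + -1·2 + 1·18 = 52
  a_11 = -1·52 + -1·-36 + 1·2 = -14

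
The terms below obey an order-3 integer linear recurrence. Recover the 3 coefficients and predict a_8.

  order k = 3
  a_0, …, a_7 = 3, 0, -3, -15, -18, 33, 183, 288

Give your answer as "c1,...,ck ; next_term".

  a_3 = 2·-3 + -4·0 + -3·3 = -15
  a_4 = 2·-15 + -4·-3 + -3·0 = -18
  a_5 = 2·-18 + -4·-15 + -3·-3 = 33
  a_6 = 2·33 + -4·-18 + -3·-15 = 183
  a_7 = 2·183 + -4·33 + -3·-18 = 288
  a_8 = 2·288 + -4·183 + -3·33 = -255

2,-4,-3 ; -255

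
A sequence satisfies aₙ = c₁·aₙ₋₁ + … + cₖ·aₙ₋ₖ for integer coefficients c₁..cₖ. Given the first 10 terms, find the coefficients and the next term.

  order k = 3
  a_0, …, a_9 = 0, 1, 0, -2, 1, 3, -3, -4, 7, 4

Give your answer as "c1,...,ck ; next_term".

-1,-2,-1 ; -14

  a_3 = -1·0 + -2·1 + -1·0 = -2
  a_4 = -1·-2 + -2·0 + -1·1 = 1
  a_5 = -1·1 + -2·-2 + -1·0 = 3
  a_6 = -1·3 + -2·1 + -1·-2 = -3
  a_7 = -1·-3 + -2·3 + -1·1 = -4
  a_8 = -1·-4 + -2·-3 + -1·3 = 7
  a_9 = -1·7 + -2·-4 + -1·-3 = 4
  a_10 = -1·4 + -2·7 + -1·-4 = -14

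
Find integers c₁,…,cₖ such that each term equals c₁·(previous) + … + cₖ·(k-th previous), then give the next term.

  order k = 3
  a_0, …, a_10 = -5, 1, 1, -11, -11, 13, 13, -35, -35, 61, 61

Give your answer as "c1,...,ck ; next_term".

1,-2,2 ; -131

  a_3 = 1·1 + -2·1 + 2·-5 = -11
  a_4 = 1·-11 + -2·1 + 2·1 = -11
  a_5 = 1·-11 + -2·-11 + 2·1 = 13
  a_6 = 1·13 + -2·-11 + 2·-11 = 13
  a_7 = 1·13 + -2·13 + 2·-11 = -35
  a_8 = 1·-35 + -2·13 + 2·13 = -35
  a_9 = 1·-35 + -2·-35 + 2·13 = 61
  a_10 = 1·61 + -2·-35 + 2·-35 = 61
  a_11 = 1·61 + -2·61 + 2·-35 = -131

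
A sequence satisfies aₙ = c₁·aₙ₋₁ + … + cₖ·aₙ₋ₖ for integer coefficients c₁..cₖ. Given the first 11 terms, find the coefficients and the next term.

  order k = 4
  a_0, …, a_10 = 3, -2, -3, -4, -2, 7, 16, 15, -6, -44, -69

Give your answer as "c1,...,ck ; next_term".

  a_4 = 1·-4 + -1·-3 + -1·-2 + -1·3 = -2
  a_5 = 1·-2 + -1·-4 + -1·-3 + -1·-2 = 7
  a_6 = 1·7 + -1·-2 + -1·-4 + -1·-3 = 16
  a_7 = 1·16 + -1·7 + -1·-2 + -1·-4 = 15
  a_8 = 1·15 + -1·16 + -1·7 + -1·-2 = -6
  a_9 = 1·-6 + -1·15 + -1·16 + -1·7 = -44
  a_10 = 1·-44 + -1·-6 + -1·15 + -1·16 = -69
  a_11 = 1·-69 + -1·-44 + -1·-6 + -1·15 = -34

1,-1,-1,-1 ; -34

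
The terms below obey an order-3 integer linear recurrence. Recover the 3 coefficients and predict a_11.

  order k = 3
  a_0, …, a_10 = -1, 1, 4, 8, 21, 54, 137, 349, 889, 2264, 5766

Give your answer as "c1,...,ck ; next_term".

  a_3 = 2·4 + 1·1 + 1·-1 = 8
  a_4 = 2·8 + 1·4 + 1·1 = 21
  a_5 = 2·21 + 1·8 + 1·4 = 54
  a_6 = 2·54 + 1·21 + 1·8 = 137
  a_7 = 2·137 + 1·54 + 1·21 = 349
  a_8 = 2·349 + 1·137 + 1·54 = 889
  a_9 = 2·889 + 1·349 + 1·137 = 2264
  a_10 = 2·2264 + 1·889 + 1·349 = 5766
  a_11 = 2·5766 + 1·2264 + 1·889 = 14685

2,1,1 ; 14685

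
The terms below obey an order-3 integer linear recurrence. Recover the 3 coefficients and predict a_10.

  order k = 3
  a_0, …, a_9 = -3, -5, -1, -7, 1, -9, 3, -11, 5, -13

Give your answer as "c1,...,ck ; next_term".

-1,1,1 ; 7

  a_3 = -1·-1 + 1·-5 + 1·-3 = -7
  a_4 = -1·-7 + 1·-1 + 1·-5 = 1
  a_5 = -1·1 + 1·-7 + 1·-1 = -9
  a_6 = -1·-9 + 1·1 + 1·-7 = 3
  a_7 = -1·3 + 1·-9 + 1·1 = -11
  a_8 = -1·-11 + 1·3 + 1·-9 = 5
  a_9 = -1·5 + 1·-11 + 1·3 = -13
  a_10 = -1·-13 + 1·5 + 1·-11 = 7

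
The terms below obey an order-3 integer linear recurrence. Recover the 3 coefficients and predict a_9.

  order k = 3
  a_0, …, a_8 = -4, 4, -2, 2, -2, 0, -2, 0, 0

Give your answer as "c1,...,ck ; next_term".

1,0,-1 ; 2

  a_3 = 1·-2 + 0·4 + -1·-4 = 2
  a_4 = 1·2 + 0·-2 + -1·4 = -2
  a_5 = 1·-2 + 0·2 + -1·-2 = 0
  a_6 = 1·0 + 0·-2 + -1·2 = -2
  a_7 = 1·-2 + 0·0 + -1·-2 = 0
  a_8 = 1·0 + 0·-2 + -1·0 = 0
  a_9 = 1·0 + 0·0 + -1·-2 = 2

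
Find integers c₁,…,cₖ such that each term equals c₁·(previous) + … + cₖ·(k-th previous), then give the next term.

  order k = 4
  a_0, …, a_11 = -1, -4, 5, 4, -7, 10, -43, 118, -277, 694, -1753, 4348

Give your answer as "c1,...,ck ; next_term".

  a_4 = -3·4 + -2·5 + -3·-4 + -3·-1 = -7
  a_5 = -3·-7 + -2·4 + -3·5 + -3·-4 = 10
  a_6 = -3·10 + -2·-7 + -3·4 + -3·5 = -43
  a_7 = -3·-43 + -2·10 + -3·-7 + -3·4 = 118
  a_8 = -3·118 + -2·-43 + -3·10 + -3·-7 = -277
  a_9 = -3·-277 + -2·118 + -3·-43 + -3·10 = 694
  a_10 = -3·694 + -2·-277 + -3·118 + -3·-43 = -1753
  a_11 = -3·-1753 + -2·694 + -3·-277 + -3·118 = 4348
  a_12 = -3·4348 + -2·-1753 + -3·694 + -3·-277 = -10789

-3,-2,-3,-3 ; -10789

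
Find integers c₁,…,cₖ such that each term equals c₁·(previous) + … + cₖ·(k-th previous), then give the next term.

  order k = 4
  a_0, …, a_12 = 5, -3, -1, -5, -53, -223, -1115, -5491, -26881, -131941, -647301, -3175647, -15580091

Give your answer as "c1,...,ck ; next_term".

  a_4 = 4·-5 + 4·-1 + 3·-3 + -4·5 = -53
  a_5 = 4·-53 + 4·-5 + 3·-1 + -4·-3 = -223
  a_6 = 4·-223 + 4·-53 + 3·-5 + -4·-1 = -1115
  a_7 = 4·-1115 + 4·-223 + 3·-53 + -4·-5 = -5491
  a_8 = 4·-5491 + 4·-1115 + 3·-223 + -4·-53 = -26881
  a_9 = 4·-26881 + 4·-5491 + 3·-1115 + -4·-223 = -131941
  a_10 = 4·-131941 + 4·-26881 + 3·-5491 + -4·-1115 = -647301
  a_11 = 4·-647301 + 4·-131941 + 3·-26881 + -4·-5491 = -3175647
  a_12 = 4·-3175647 + 4·-647301 + 3·-131941 + -4·-26881 = -15580091
  a_13 = 4·-15580091 + 4·-3175647 + 3·-647301 + -4·-131941 = -76437091

4,4,3,-4 ; -76437091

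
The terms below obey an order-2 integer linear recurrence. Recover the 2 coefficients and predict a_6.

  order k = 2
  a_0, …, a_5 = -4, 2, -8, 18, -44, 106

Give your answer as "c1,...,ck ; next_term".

-2,1 ; -256

  a_2 = -2·2 + 1·-4 = -8
  a_3 = -2·-8 + 1·2 = 18
  a_4 = -2·18 + 1·-8 = -44
  a_5 = -2·-44 + 1·18 = 106
  a_6 = -2·106 + 1·-44 = -256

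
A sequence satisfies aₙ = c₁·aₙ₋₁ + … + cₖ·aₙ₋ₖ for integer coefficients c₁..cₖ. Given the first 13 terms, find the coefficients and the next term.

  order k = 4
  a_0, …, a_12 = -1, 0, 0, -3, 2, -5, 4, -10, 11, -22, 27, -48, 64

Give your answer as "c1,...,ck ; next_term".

  a_4 = -1·-3 + 1·0 + 1·0 + 1·-1 = 2
  a_5 = -1·2 + 1·-3 + 1·0 + 1·0 = -5
  a_6 = -1·-5 + 1·2 + 1·-3 + 1·0 = 4
  a_7 = -1·4 + 1·-5 + 1·2 + 1·-3 = -10
  a_8 = -1·-10 + 1·4 + 1·-5 + 1·2 = 11
  a_9 = -1·11 + 1·-10 + 1·4 + 1·-5 = -22
  a_10 = -1·-22 + 1·11 + 1·-10 + 1·4 = 27
  a_11 = -1·27 + 1·-22 + 1·11 + 1·-10 = -48
  a_12 = -1·-48 + 1·27 + 1·-22 + 1·11 = 64
  a_13 = -1·64 + 1·-48 + 1·27 + 1·-22 = -107

-1,1,1,1 ; -107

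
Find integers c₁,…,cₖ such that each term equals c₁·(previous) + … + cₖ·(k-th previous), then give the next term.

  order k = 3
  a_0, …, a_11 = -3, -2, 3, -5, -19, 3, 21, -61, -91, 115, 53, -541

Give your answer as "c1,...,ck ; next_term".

  a_3 = 1·3 + -2·-2 + 4·-3 = -5
  a_4 = 1·-5 + -2·3 + 4·-2 = -19
  a_5 = 1·-19 + -2·-5 + 4·3 = 3
  a_6 = 1·3 + -2·-19 + 4·-5 = 21
  a_7 = 1·21 + -2·3 + 4·-19 = -61
  a_8 = 1·-61 + -2·21 + 4·3 = -91
  a_9 = 1·-91 + -2·-61 + 4·21 = 115
  a_10 = 1·115 + -2·-91 + 4·-61 = 53
  a_11 = 1·53 + -2·115 + 4·-91 = -541
  a_12 = 1·-541 + -2·53 + 4·115 = -187

1,-2,4 ; -187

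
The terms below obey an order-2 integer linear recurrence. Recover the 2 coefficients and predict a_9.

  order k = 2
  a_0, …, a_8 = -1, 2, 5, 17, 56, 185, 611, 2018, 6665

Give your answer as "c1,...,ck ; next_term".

3,1 ; 22013

  a_2 = 3·2 + 1·-1 = 5
  a_3 = 3·5 + 1·2 = 17
  a_4 = 3·17 + 1·5 = 56
  a_5 = 3·56 + 1·17 = 185
  a_6 = 3·185 + 1·56 = 611
  a_7 = 3·611 + 1·185 = 2018
  a_8 = 3·2018 + 1·611 = 6665
  a_9 = 3·6665 + 1·2018 = 22013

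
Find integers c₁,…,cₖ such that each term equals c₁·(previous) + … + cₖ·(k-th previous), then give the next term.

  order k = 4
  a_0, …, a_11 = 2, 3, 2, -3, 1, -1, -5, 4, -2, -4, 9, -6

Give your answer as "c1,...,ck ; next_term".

0,0,1,-1 ; -2

  a_4 = 0·-3 + 0·2 + 1·3 + -1·2 = 1
  a_5 = 0·1 + 0·-3 + 1·2 + -1·3 = -1
  a_6 = 0·-1 + 0·1 + 1·-3 + -1·2 = -5
  a_7 = 0·-5 + 0·-1 + 1·1 + -1·-3 = 4
  a_8 = 0·4 + 0·-5 + 1·-1 + -1·1 = -2
  a_9 = 0·-2 + 0·4 + 1·-5 + -1·-1 = -4
  a_10 = 0·-4 + 0·-2 + 1·4 + -1·-5 = 9
  a_11 = 0·9 + 0·-4 + 1·-2 + -1·4 = -6
  a_12 = 0·-6 + 0·9 + 1·-4 + -1·-2 = -2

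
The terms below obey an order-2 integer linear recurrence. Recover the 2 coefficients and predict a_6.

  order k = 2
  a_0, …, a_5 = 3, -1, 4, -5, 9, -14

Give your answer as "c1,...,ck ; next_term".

-1,1 ; 23

  a_2 = -1·-1 + 1·3 = 4
  a_3 = -1·4 + 1·-1 = -5
  a_4 = -1·-5 + 1·4 = 9
  a_5 = -1·9 + 1·-5 = -14
  a_6 = -1·-14 + 1·9 = 23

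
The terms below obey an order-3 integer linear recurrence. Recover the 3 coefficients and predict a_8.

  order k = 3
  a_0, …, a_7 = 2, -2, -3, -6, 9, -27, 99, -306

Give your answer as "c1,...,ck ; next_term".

  a_3 = -2·-3 + 3·-2 + -3·2 = -6
  a_4 = -2·-6 + 3·-3 + -3·-2 = 9
  a_5 = -2·9 + 3·-6 + -3·-3 = -27
  a_6 = -2·-27 + 3·9 + -3·-6 = 99
  a_7 = -2·99 + 3·-27 + -3·9 = -306
  a_8 = -2·-306 + 3·99 + -3·-27 = 990

-2,3,-3 ; 990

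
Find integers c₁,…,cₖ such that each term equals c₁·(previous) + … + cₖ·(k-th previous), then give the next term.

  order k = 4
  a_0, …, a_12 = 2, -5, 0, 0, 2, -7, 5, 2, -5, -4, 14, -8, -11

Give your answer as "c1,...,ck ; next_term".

  a_4 = -1·0 + -1·0 + 0·-5 + 1·2 = 2
  a_5 = -1·2 + -1·0 + 0·0 + 1·-5 = -7
  a_6 = -1·-7 + -1·2 + 0·0 + 1·0 = 5
  a_7 = -1·5 + -1·-7 + 0·2 + 1·0 = 2
  a_8 = -1·2 + -1·5 + 0·-7 + 1·2 = -5
  a_9 = -1·-5 + -1·2 + 0·5 + 1·-7 = -4
  a_10 = -1·-4 + -1·-5 + 0·2 + 1·5 = 14
  a_11 = -1·14 + -1·-4 + 0·-5 + 1·2 = -8
  a_12 = -1·-8 + -1·14 + 0·-4 + 1·-5 = -11
  a_13 = -1·-11 + -1·-8 + 0·14 + 1·-4 = 15

-1,-1,0,1 ; 15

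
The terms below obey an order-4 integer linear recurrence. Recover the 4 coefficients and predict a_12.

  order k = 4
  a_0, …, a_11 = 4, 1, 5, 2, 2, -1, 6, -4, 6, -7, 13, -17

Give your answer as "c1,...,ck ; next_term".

  a_4 = -1·2 + 0·5 + 0·1 + 1·4 = 2
  a_5 = -1·2 + 0·2 + 0·5 + 1·1 = -1
  a_6 = -1·-1 + 0·2 + 0·2 + 1·5 = 6
  a_7 = -1·6 + 0·-1 + 0·2 + 1·2 = -4
  a_8 = -1·-4 + 0·6 + 0·-1 + 1·2 = 6
  a_9 = -1·6 + 0·-4 + 0·6 + 1·-1 = -7
  a_10 = -1·-7 + 0·6 + 0·-4 + 1·6 = 13
  a_11 = -1·13 + 0·-7 + 0·6 + 1·-4 = -17
  a_12 = -1·-17 + 0·13 + 0·-7 + 1·6 = 23

-1,0,0,1 ; 23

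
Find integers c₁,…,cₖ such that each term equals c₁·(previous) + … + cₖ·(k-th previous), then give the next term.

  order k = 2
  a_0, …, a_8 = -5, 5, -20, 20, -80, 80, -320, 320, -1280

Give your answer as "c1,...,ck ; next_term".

  a_2 = 0·5 + 4·-5 = -20
  a_3 = 0·-20 + 4·5 = 20
  a_4 = 0·20 + 4·-20 = -80
  a_5 = 0·-80 + 4·20 = 80
  a_6 = 0·80 + 4·-80 = -320
  a_7 = 0·-320 + 4·80 = 320
  a_8 = 0·320 + 4·-320 = -1280
  a_9 = 0·-1280 + 4·320 = 1280

0,4 ; 1280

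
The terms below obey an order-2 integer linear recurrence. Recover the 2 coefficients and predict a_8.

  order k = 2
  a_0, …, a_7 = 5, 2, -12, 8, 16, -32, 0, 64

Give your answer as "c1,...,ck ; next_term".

-1,-2 ; -64

  a_2 = -1·2 + -2·5 = -12
  a_3 = -1·-12 + -2·2 = 8
  a_4 = -1·8 + -2·-12 = 16
  a_5 = -1·16 + -2·8 = -32
  a_6 = -1·-32 + -2·16 = 0
  a_7 = -1·0 + -2·-32 = 64
  a_8 = -1·64 + -2·0 = -64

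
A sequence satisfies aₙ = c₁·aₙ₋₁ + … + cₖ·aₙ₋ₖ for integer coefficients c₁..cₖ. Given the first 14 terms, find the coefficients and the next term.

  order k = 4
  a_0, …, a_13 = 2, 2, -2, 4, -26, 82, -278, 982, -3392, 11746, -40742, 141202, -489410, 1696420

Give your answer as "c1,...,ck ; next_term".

  a_4 = -3·4 + 1·-2 + -3·2 + -3·2 = -26
  a_5 = -3·-26 + 1·4 + -3·-2 + -3·2 = 82
  a_6 = -3·82 + 1·-26 + -3·4 + -3·-2 = -278
  a_7 = -3·-278 + 1·82 + -3·-26 + -3·4 = 982
  a_8 = -3·982 + 1·-278 + -3·82 + -3·-26 = -3392
  a_9 = -3·-3392 + 1·982 + -3·-278 + -3·82 = 11746
  a_10 = -3·11746 + 1·-3392 + -3·982 + -3·-278 = -40742
  a_11 = -3·-40742 + 1·11746 + -3·-3392 + -3·982 = 141202
  a_12 = -3·141202 + 1·-40742 + -3·11746 + -3·-3392 = -489410
  a_13 = -3·-489410 + 1·141202 + -3·-40742 + -3·11746 = 1696420
  a_14 = -3·1696420 + 1·-489410 + -3·141202 + -3·-40742 = -5880050

-3,1,-3,-3 ; -5880050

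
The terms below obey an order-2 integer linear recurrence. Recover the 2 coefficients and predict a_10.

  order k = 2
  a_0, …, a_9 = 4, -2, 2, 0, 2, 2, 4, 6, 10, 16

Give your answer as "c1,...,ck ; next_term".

1,1 ; 26

  a_2 = 1·-2 + 1·4 = 2
  a_3 = 1·2 + 1·-2 = 0
  a_4 = 1·0 + 1·2 = 2
  a_5 = 1·2 + 1·0 = 2
  a_6 = 1·2 + 1·2 = 4
  a_7 = 1·4 + 1·2 = 6
  a_8 = 1·6 + 1·4 = 10
  a_9 = 1·10 + 1·6 = 16
  a_10 = 1·16 + 1·10 = 26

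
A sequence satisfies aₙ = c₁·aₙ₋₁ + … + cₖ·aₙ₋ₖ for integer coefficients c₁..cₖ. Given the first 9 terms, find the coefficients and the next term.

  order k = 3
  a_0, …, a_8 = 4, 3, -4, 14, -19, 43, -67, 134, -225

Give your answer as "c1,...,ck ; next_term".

  a_3 = -1·-4 + 2·3 + 1·4 = 14
  a_4 = -1·14 + 2·-4 + 1·3 = -19
  a_5 = -1·-19 + 2·14 + 1·-4 = 43
  a_6 = -1·43 + 2·-19 + 1·14 = -67
  a_7 = -1·-67 + 2·43 + 1·-19 = 134
  a_8 = -1·134 + 2·-67 + 1·43 = -225
  a_9 = -1·-225 + 2·134 + 1·-67 = 426

-1,2,1 ; 426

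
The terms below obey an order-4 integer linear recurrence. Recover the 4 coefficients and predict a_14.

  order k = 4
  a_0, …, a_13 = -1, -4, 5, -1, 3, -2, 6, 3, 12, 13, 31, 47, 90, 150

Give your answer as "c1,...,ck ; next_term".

  a_4 = 1·-1 + 1·5 + 0·-4 + 1·-1 = 3
  a_5 = 1·3 + 1·-1 + 0·5 + 1·-4 = -2
  a_6 = 1·-2 + 1·3 + 0·-1 + 1·5 = 6
  a_7 = 1·6 + 1·-2 + 0·3 + 1·-1 = 3
  a_8 = 1·3 + 1·6 + 0·-2 + 1·3 = 12
  a_9 = 1·12 + 1·3 + 0·6 + 1·-2 = 13
  a_10 = 1·13 + 1·12 + 0·3 + 1·6 = 31
  a_11 = 1·31 + 1·13 + 0·12 + 1·3 = 47
  a_12 = 1·47 + 1·31 + 0·13 + 1·12 = 90
  a_13 = 1·90 + 1·47 + 0·31 + 1·13 = 150
  a_14 = 1·150 + 1·90 + 0·47 + 1·31 = 271

1,1,0,1 ; 271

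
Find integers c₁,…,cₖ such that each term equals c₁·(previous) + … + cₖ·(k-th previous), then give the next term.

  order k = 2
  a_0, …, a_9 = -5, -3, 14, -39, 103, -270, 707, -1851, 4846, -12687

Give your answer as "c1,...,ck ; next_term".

  a_2 = -3·-3 + -1·-5 = 14
  a_3 = -3·14 + -1·-3 = -39
  a_4 = -3·-39 + -1·14 = 103
  a_5 = -3·103 + -1·-39 = -270
  a_6 = -3·-270 + -1·103 = 707
  a_7 = -3·707 + -1·-270 = -1851
  a_8 = -3·-1851 + -1·707 = 4846
  a_9 = -3·4846 + -1·-1851 = -12687
  a_10 = -3·-12687 + -1·4846 = 33215

-3,-1 ; 33215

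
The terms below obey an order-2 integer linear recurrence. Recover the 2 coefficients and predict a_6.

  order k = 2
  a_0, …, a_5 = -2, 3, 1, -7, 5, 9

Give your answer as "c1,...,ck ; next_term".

  a_2 = -1·3 + -2·-2 = 1
  a_3 = -1·1 + -2·3 = -7
  a_4 = -1·-7 + -2·1 = 5
  a_5 = -1·5 + -2·-7 = 9
  a_6 = -1·9 + -2·5 = -19

-1,-2 ; -19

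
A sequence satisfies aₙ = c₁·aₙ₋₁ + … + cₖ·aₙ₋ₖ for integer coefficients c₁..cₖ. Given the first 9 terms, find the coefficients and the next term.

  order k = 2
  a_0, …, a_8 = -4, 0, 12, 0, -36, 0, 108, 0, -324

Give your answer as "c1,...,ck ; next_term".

0,-3 ; 0

  a_2 = 0·0 + -3·-4 = 12
  a_3 = 0·12 + -3·0 = 0
  a_4 = 0·0 + -3·12 = -36
  a_5 = 0·-36 + -3·0 = 0
  a_6 = 0·0 + -3·-36 = 108
  a_7 = 0·108 + -3·0 = 0
  a_8 = 0·0 + -3·108 = -324
  a_9 = 0·-324 + -3·0 = 0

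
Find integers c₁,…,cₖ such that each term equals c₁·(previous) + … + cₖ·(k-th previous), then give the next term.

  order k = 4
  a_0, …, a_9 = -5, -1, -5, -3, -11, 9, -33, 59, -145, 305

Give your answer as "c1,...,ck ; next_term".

-1,2,-1,1 ; -687

  a_4 = -1·-3 + 2·-5 + -1·-1 + 1·-5 = -11
  a_5 = -1·-11 + 2·-3 + -1·-5 + 1·-1 = 9
  a_6 = -1·9 + 2·-11 + -1·-3 + 1·-5 = -33
  a_7 = -1·-33 + 2·9 + -1·-11 + 1·-3 = 59
  a_8 = -1·59 + 2·-33 + -1·9 + 1·-11 = -145
  a_9 = -1·-145 + 2·59 + -1·-33 + 1·9 = 305
  a_10 = -1·305 + 2·-145 + -1·59 + 1·-33 = -687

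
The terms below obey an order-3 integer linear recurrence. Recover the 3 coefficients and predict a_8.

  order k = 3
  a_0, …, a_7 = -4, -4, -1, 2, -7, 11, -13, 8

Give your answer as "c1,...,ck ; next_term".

-2,-1,1 ; 8

  a_3 = -2·-1 + -1·-4 + 1·-4 = 2
  a_4 = -2·2 + -1·-1 + 1·-4 = -7
  a_5 = -2·-7 + -1·2 + 1·-1 = 11
  a_6 = -2·11 + -1·-7 + 1·2 = -13
  a_7 = -2·-13 + -1·11 + 1·-7 = 8
  a_8 = -2·8 + -1·-13 + 1·11 = 8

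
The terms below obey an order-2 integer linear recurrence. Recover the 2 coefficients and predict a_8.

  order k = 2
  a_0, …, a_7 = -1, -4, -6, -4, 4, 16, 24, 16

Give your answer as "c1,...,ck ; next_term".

  a_2 = 2·-4 + -2·-1 = -6
  a_3 = 2·-6 + -2·-4 = -4
  a_4 = 2·-4 + -2·-6 = 4
  a_5 = 2·4 + -2·-4 = 16
  a_6 = 2·16 + -2·4 = 24
  a_7 = 2·24 + -2·16 = 16
  a_8 = 2·16 + -2·24 = -16

2,-2 ; -16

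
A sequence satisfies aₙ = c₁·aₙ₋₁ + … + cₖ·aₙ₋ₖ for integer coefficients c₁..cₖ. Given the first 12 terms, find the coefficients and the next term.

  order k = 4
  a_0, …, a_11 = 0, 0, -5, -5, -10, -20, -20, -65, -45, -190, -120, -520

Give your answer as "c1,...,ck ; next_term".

  a_4 = -1·-5 + 3·-5 + 3·0 + -1·0 = -10
  a_5 = -1·-10 + 3·-5 + 3·-5 + -1·0 = -20
  a_6 = -1·-20 + 3·-10 + 3·-5 + -1·-5 = -20
  a_7 = -1·-20 + 3·-20 + 3·-10 + -1·-5 = -65
  a_8 = -1·-65 + 3·-20 + 3·-20 + -1·-10 = -45
  a_9 = -1·-45 + 3·-65 + 3·-20 + -1·-20 = -190
  a_10 = -1·-190 + 3·-45 + 3·-65 + -1·-20 = -120
  a_11 = -1·-120 + 3·-190 + 3·-45 + -1·-65 = -520
  a_12 = -1·-520 + 3·-120 + 3·-190 + -1·-45 = -365

-1,3,3,-1 ; -365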